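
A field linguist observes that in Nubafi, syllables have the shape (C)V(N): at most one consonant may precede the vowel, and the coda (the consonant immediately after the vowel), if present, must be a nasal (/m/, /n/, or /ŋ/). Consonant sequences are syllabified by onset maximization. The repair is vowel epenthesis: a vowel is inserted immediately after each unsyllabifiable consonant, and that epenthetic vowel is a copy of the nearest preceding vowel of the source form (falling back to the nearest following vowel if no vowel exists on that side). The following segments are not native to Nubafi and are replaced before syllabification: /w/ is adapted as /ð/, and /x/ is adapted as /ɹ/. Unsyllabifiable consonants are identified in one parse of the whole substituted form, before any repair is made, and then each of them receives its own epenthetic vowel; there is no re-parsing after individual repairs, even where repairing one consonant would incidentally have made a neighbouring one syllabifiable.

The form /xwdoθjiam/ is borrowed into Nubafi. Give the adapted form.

Substitution: /x/ → /ɹ/, /w/ → /ð/, giving /ɹðdoθjiam/.
Under (C)V(N), the unsyllabifiable consonants are /ɹ/, /ð/, /θ/ (only a nasal (/m/, /n/, or /ŋ/) is licensed in coda position; onsets are limited to one consonant).
Inserting the epenthetic vowel yields /ɹ/ → /ɹo/, /ð/ → /ðo/, /θ/ → /θo/.

ɹoðodoθojiam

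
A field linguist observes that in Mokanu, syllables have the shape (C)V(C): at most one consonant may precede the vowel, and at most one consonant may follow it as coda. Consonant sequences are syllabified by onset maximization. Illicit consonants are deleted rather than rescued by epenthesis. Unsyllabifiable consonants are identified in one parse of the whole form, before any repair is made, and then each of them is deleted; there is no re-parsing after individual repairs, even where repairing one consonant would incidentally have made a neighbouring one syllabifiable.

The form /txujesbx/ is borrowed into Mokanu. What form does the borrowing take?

xujes

Under (C)V(C), the unsyllabifiable consonants are /t/, /b/, /x/ (at most one coda consonant is licensed; onsets are limited to one consonant).
Deleting the stranded consonants removes /t/, /b/, /x/.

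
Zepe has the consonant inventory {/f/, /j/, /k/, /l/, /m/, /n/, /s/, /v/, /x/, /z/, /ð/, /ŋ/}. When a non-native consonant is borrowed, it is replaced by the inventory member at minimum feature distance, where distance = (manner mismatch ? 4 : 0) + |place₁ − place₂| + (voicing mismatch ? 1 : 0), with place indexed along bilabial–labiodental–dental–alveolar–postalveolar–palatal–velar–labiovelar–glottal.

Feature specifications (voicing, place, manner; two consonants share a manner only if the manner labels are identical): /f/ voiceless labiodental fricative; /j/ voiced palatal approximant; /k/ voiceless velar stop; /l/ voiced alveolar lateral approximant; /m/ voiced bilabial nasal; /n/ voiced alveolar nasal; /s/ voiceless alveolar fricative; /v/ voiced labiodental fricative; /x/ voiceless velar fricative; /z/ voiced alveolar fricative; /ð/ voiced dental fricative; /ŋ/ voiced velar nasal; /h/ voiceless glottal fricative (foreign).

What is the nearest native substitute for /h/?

x

/x/ is closest: same manner (fricative), place distance 2 (glottal→velar), same voicing; total 2. Next closest is /s/ at distance 5.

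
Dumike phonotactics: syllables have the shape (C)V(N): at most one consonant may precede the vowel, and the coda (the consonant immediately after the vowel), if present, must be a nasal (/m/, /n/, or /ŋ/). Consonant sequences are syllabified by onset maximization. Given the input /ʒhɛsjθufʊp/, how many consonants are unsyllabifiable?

4

Under (C)V(N), the unsyllabifiable consonants are /ʒ/, /s/, /j/, /p/ (only a nasal (/m/, /n/, or /ŋ/) is licensed in coda position; onsets are limited to one consonant).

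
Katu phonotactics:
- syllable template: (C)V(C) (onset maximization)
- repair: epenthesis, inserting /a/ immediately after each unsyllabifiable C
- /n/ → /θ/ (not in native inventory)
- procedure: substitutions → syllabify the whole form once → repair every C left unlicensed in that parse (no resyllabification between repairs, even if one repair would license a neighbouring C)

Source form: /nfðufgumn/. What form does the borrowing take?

θafaðufgumθa

Substitution: /n/ → /θ/, giving /θfðufgumθ/.
Under (C)V(C), the unsyllabifiable consonants are /θ/, /f/, /θ/ (at most one coda consonant is licensed; onsets are limited to one consonant).
Epenthesis after each stranded consonant: /θ/ → /θa/, /f/ → /fa/, /θ/ → /θa/.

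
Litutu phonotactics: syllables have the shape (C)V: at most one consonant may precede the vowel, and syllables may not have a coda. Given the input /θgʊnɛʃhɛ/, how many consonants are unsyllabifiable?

The consonants /θ/, /ʃ/ cannot be parsed into a legal (C)V syllable (no codas are permitted; onsets are limited to one consonant).

2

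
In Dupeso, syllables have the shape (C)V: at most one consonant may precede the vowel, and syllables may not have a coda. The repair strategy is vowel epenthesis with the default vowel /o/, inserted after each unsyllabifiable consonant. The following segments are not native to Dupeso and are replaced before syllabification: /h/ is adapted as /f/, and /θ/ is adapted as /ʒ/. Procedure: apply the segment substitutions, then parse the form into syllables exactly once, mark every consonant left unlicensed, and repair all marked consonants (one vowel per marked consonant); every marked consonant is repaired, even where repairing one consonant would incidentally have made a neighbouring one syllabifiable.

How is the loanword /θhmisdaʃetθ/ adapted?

Substitution: /θ/ → /ʒ/, /h/ → /f/, giving /ʒfmisdaʃetʒ/.
Syllabifying with onset maximization leaves /ʒ/, /f/, /s/, /t/, /ʒ/ stranded (no codas are permitted; onsets are limited to one consonant).
Each unlicensed consonant becomes the onset of a new syllable: /ʒ/ → /ʒo/, /f/ → /fo/, /s/ → /so/, /t/ → /to/, /ʒ/ → /ʒo/.

ʒofomisodaʃetoʒo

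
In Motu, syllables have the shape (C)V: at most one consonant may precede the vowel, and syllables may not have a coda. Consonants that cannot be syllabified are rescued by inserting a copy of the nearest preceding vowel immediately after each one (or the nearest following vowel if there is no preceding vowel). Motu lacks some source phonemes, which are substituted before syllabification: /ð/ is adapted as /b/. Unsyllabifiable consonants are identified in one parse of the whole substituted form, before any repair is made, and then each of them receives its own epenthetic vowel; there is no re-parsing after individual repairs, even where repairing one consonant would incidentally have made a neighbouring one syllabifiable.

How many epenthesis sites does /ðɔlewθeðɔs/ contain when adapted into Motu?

2

After substitution the input is /bɔlewθebɔs/.
The unsyllabifiable consonants are /w/, /s/; each receives one epenthetic vowel.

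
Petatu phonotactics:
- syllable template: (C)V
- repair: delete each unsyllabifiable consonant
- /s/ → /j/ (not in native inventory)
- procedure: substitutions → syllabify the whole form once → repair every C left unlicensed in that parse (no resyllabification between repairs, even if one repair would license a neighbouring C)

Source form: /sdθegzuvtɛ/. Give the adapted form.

θezutɛ

Substitution: /s/ → /j/, giving /jdθegzuvtɛ/.
Syllabifying with onset maximization leaves /j/, /d/, /g/, /v/ stranded (no codas are permitted; onsets are limited to one consonant).
Deleting the stranded consonants removes /j/, /d/, /g/, /v/.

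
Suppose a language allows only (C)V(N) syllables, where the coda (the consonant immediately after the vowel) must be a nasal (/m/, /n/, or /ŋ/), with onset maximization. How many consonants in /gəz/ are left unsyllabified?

1

Under (C)V(N), the unsyllabifiable consonants are /z/ (only a nasal (/m/, /n/, or /ŋ/) is licensed in coda position; onsets are limited to one consonant).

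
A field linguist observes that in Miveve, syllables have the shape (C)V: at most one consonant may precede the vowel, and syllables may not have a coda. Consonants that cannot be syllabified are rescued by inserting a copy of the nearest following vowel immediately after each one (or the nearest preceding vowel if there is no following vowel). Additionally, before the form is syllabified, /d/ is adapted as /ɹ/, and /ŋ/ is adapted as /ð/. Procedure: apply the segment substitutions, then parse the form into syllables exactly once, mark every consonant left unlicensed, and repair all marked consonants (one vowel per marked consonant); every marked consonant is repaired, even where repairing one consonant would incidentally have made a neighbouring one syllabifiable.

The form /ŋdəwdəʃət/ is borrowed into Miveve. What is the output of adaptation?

Substitution: /ŋ/ → /ð/, /d/ → /ɹ/, giving /ðɹəwɹəʃət/.
Under (C)V, the unsyllabifiable consonants are /ð/, /w/, /t/ (no codas are permitted; onsets are limited to one consonant).
Epenthesis after each stranded consonant: /ð/ → /ðə/, /w/ → /wə/, /t/ → /tə/.

ðəɹəwəɹəʃətə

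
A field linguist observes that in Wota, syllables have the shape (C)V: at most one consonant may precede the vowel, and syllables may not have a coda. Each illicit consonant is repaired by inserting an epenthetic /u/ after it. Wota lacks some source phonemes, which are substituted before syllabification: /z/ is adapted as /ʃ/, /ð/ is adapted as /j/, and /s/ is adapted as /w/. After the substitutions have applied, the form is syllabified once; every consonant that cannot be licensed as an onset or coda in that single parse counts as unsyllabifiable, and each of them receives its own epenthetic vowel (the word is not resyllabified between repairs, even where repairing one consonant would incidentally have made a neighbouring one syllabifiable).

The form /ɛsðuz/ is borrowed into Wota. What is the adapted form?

Substitution: /s/ → /w/, /ð/ → /j/, /z/ → /ʃ/, giving /ɛwjuʃ/.
Under (C)V, the unsyllabifiable consonants are /w/, /ʃ/ (no codas are permitted; onsets are limited to one consonant).
Inserting the epenthetic vowel yields /w/ → /wu/, /ʃ/ → /ʃu/.

ɛwujuʃu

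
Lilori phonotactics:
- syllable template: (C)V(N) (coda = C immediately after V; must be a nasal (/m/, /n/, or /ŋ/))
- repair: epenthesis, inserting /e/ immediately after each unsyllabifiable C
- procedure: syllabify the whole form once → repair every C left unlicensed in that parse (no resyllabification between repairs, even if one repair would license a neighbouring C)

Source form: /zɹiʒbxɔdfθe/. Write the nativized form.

zeɹiʒebexɔdefeθe

Under (C)V(N), the unsyllabifiable consonants are /z/, /ʒ/, /b/, /d/, /f/ (only a nasal (/m/, /n/, or /ŋ/) is licensed in coda position; onsets are limited to one consonant).
Each unlicensed consonant becomes the onset of a new syllable: /z/ → /ze/, /ʒ/ → /ʒe/, /b/ → /be/, /d/ → /de/, /f/ → /fe/.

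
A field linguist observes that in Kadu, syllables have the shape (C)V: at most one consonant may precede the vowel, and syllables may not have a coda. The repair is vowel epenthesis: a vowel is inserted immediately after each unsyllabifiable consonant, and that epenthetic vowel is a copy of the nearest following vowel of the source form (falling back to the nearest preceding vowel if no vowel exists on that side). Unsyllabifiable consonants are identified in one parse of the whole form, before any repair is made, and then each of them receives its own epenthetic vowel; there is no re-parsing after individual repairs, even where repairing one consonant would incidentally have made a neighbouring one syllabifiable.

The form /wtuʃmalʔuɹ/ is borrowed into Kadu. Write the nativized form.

Under (C)V, the unsyllabifiable consonants are /w/, /ʃ/, /l/, /ɹ/ (no codas are permitted; onsets are limited to one consonant).
Each unlicensed consonant becomes the onset of a new syllable: /w/ → /wu/, /ʃ/ → /ʃa/, /l/ → /lu/, /ɹ/ → /ɹu/.

wutuʃamaluʔuɹu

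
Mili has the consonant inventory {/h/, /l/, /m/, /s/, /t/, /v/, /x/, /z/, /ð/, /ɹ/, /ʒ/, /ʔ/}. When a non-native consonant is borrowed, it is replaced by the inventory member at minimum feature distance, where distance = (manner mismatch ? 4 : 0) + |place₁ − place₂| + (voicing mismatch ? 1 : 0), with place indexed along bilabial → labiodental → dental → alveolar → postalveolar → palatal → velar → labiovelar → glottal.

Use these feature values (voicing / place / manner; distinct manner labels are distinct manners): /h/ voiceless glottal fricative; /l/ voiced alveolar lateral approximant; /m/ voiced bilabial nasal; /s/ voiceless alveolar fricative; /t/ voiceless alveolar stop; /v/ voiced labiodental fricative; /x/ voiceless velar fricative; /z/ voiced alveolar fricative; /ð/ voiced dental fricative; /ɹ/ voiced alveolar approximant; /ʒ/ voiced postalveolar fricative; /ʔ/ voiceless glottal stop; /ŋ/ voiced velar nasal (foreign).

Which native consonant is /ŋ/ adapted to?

x

/x/ is closest: manner differs (nasal→fricative, +4), place distance 0 (velar→velar), voicing differs (+1); total 5. Next closest is /m/ at distance 6.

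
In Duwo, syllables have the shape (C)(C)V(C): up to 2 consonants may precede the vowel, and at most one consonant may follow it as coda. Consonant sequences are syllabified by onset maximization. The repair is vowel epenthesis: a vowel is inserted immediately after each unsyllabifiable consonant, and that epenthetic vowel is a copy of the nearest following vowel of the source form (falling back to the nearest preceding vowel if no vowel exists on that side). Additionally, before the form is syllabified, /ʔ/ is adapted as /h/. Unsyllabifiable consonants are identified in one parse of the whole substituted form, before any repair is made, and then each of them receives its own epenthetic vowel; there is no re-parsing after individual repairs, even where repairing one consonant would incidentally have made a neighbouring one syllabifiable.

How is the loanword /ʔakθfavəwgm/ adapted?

hakθfavəwgəmə

Substitution: /ʔ/ → /h/, giving /hakθfavəwgm/.
Syllabifying with onset maximization leaves /g/, /m/ stranded (at most one coda consonant is licensed; onsets may contain at most 2 consonants).
Each unlicensed consonant becomes the onset of a new syllable: /g/ → /gə/, /m/ → /mə/.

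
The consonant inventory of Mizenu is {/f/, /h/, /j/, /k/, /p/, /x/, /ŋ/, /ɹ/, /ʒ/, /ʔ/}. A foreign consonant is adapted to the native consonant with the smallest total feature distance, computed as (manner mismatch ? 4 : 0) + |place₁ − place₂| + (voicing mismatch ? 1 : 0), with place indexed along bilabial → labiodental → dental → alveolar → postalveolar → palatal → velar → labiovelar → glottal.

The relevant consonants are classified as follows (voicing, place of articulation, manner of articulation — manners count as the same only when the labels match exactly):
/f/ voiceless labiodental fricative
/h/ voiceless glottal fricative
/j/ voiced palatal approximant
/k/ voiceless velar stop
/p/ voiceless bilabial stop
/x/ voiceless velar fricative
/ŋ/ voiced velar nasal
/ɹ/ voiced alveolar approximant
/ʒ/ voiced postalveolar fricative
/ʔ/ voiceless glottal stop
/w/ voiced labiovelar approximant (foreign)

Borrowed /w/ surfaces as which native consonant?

j

/j/ is closest: same manner (approximant), place distance 2 (labiovelar→palatal), same voicing; total 2. Next closest is /ɹ/ at distance 4.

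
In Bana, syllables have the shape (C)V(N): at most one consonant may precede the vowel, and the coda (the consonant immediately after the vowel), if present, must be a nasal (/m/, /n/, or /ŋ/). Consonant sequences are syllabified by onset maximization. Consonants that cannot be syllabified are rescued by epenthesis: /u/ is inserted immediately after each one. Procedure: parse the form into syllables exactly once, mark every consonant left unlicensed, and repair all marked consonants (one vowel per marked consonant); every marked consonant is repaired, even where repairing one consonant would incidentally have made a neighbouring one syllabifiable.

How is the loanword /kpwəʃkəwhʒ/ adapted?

The consonants /k/, /p/, /ʃ/, /w/, /h/, /ʒ/ cannot be parsed into a legal (C)V(N) syllable (only a nasal (/m/, /n/, or /ŋ/) is licensed in coda position; onsets are limited to one consonant).
Epenthesis after each stranded consonant: /k/ → /ku/, /p/ → /pu/, /ʃ/ → /ʃu/, /w/ → /wu/, /h/ → /hu/, /ʒ/ → /ʒu/.

kupuwəʃukəwuhuʒu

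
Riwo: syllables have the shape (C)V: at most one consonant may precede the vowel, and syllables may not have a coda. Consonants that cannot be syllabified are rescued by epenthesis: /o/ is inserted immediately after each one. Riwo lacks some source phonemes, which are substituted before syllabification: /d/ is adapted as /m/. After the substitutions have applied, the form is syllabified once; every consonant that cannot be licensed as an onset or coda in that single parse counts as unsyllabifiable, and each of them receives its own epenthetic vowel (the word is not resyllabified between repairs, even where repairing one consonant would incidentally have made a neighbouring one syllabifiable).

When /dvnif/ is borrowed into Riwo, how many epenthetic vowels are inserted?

After substitution the input is /mvnif/.
The unsyllabifiable consonants are /m/, /v/, /f/; each receives one epenthetic vowel.

3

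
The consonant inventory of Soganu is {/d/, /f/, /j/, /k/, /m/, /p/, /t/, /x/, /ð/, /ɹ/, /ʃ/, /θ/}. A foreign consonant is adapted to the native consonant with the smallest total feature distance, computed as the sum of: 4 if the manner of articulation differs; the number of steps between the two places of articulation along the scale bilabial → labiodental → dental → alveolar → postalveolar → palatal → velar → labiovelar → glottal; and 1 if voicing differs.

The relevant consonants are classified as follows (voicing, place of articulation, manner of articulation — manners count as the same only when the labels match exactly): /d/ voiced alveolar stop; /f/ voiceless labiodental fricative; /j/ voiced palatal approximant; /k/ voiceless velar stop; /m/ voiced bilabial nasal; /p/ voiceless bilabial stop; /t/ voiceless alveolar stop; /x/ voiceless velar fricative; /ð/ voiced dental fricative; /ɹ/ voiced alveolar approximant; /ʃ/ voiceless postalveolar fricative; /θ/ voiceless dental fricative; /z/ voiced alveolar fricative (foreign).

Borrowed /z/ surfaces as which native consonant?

ð

/ð/ is closest: same manner (fricative), place distance 1 (alveolar→dental), same voicing; total 1. Next closest is /ʃ/ at distance 2.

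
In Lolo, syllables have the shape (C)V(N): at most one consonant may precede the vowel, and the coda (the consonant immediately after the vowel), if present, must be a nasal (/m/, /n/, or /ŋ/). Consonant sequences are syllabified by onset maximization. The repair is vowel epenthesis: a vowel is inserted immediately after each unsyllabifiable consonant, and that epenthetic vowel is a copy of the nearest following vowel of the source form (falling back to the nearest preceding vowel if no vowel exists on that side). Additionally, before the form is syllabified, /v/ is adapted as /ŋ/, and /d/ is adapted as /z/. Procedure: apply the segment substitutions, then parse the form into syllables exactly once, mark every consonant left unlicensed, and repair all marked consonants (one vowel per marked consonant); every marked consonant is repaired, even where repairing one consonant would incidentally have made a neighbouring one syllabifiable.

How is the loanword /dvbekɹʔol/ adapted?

Substitution: /d/ → /z/, /v/ → /ŋ/, giving /zŋbekɹʔol/.
Syllabifying with onset maximization leaves /z/, /ŋ/, /k/, /ɹ/, /l/ stranded (only a nasal (/m/, /n/, or /ŋ/) is licensed in coda position; onsets are limited to one consonant).
Epenthesis after each stranded consonant: /z/ → /ze/, /ŋ/ → /ŋe/, /k/ → /ko/, /ɹ/ → /ɹo/, /l/ → /lo/.

zeŋebekoɹoʔolo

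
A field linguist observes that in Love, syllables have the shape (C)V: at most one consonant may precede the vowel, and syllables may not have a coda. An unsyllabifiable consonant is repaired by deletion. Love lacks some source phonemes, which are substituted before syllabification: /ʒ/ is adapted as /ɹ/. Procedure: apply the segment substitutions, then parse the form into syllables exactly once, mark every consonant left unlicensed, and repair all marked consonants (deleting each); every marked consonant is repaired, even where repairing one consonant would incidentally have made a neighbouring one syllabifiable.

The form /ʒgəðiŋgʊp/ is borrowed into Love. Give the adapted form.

gəðigʊ

Substitution: /ʒ/ → /ɹ/, giving /ɹgəðiŋgʊp/.
Syllabifying with onset maximization leaves /ɹ/, /ŋ/, /p/ stranded (no codas are permitted; onsets are limited to one consonant).
Each unlicensed consonant is deleted: /ɹ/, /ŋ/, /p/.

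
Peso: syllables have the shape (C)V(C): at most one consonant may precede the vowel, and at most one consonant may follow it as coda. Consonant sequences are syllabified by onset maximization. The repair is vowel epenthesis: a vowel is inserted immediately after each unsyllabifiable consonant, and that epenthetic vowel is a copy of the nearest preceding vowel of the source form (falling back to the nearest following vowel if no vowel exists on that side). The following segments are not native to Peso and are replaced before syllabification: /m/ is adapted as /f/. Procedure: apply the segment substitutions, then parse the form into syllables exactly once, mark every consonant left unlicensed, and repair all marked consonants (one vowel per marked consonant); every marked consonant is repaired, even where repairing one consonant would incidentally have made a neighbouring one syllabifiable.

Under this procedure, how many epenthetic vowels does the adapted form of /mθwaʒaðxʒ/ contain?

4

After substitution the input is /fθwaʒaðxʒ/.
The unsyllabifiable consonants are /f/, /θ/, /x/, /ʒ/; each receives one epenthetic vowel.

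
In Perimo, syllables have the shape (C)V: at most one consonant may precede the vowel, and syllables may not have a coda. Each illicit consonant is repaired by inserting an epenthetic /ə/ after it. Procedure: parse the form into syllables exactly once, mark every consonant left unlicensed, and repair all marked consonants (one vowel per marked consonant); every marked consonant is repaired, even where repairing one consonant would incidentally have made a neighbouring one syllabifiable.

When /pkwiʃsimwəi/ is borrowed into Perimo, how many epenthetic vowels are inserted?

4

The unsyllabifiable consonants are /p/, /k/, /ʃ/, /m/; each receives one epenthetic vowel.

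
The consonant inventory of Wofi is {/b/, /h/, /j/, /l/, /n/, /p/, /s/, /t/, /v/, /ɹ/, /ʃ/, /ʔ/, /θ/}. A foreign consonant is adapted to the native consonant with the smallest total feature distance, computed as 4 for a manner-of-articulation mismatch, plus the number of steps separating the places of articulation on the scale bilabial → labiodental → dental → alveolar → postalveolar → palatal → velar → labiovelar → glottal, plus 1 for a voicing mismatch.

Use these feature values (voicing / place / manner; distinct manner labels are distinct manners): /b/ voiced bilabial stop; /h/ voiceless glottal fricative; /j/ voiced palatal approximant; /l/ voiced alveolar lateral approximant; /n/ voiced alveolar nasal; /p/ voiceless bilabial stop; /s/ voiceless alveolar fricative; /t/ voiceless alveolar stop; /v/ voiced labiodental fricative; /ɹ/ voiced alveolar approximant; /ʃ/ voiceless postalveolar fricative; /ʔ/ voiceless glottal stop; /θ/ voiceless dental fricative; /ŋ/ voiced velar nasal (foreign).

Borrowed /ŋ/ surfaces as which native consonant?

n

/n/ is closest: same manner (nasal), place distance 3 (velar→alveolar), same voicing; total 3. Next closest is /j/ at distance 5.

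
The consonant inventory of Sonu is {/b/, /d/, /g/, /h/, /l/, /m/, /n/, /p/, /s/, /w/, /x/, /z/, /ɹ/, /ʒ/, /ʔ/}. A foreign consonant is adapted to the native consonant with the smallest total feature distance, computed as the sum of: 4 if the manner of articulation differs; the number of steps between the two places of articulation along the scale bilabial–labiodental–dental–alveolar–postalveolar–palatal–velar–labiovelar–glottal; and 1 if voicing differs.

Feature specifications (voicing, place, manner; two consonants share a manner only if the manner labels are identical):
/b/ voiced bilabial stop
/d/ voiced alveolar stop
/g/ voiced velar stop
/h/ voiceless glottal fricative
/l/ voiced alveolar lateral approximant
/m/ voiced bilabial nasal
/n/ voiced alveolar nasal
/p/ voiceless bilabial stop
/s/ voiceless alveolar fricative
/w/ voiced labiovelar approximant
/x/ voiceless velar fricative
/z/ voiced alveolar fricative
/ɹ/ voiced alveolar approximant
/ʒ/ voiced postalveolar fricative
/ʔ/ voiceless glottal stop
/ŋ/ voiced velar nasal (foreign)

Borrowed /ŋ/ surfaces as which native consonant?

n

/n/ is closest: same manner (nasal), place distance 3 (velar→alveolar), same voicing; total 3. Next closest is /g/ at distance 4.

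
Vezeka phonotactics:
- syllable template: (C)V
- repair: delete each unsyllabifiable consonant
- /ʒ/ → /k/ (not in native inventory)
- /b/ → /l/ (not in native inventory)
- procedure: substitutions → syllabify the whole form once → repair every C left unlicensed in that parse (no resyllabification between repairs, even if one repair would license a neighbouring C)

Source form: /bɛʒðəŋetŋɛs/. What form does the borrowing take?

lɛðəŋeŋɛ

Substitution: /b/ → /l/, /ʒ/ → /k/, giving /lɛkðəŋetŋɛs/.
Syllabifying with onset maximization leaves /k/, /t/, /s/ stranded (no codas are permitted; onsets are limited to one consonant).
Deleting the stranded consonants removes /k/, /t/, /s/.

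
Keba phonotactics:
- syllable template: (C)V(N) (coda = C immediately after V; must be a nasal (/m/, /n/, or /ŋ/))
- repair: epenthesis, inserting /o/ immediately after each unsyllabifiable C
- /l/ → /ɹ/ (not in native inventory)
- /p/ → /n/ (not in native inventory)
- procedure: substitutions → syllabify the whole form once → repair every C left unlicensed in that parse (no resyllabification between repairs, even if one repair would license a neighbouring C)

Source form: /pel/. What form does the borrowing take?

Substitution: /p/ → /n/, /l/ → /ɹ/, giving /neɹ/.
The consonants /ɹ/ cannot be parsed into a legal (C)V(N) syllable (only a nasal (/m/, /n/, or /ŋ/) is licensed in coda position; onsets are limited to one consonant).
Inserting the epenthetic vowel yields /ɹ/ → /ɹo/.

neɹo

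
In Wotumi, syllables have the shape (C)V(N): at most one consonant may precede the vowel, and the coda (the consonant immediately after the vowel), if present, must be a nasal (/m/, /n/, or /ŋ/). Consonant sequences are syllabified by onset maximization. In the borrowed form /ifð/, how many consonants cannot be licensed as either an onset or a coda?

2

The consonants /f/, /ð/ cannot be parsed into a legal (C)V(N) syllable (only a nasal (/m/, /n/, or /ŋ/) is licensed in coda position; onsets are limited to one consonant).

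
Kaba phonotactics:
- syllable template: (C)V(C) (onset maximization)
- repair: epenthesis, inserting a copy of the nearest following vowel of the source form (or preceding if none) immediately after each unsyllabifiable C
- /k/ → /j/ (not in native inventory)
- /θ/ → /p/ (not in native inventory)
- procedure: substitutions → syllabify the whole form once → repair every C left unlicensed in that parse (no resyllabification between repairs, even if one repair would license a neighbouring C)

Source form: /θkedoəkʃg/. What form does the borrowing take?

pejedoəjʃəgə

Substitution: /θ/ → /p/, /k/ → /j/, giving /pjedoəjʃg/.
Syllabifying with onset maximization leaves /p/, /ʃ/, /g/ stranded (at most one coda consonant is licensed; onsets are limited to one consonant).
Epenthesis after each stranded consonant: /p/ → /pe/, /ʃ/ → /ʃə/, /g/ → /gə/.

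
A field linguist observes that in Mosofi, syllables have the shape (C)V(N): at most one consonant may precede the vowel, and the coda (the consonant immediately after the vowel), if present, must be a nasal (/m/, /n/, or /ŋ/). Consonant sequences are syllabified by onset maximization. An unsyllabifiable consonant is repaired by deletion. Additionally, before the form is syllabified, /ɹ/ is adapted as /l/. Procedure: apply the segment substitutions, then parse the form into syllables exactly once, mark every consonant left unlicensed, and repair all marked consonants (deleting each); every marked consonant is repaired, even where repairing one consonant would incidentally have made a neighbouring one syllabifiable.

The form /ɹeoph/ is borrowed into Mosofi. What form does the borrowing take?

Substitution: /ɹ/ → /l/, giving /leoph/.
The consonants /p/, /h/ cannot be parsed into a legal (C)V(N) syllable (only a nasal (/m/, /n/, or /ŋ/) is licensed in coda position; onsets are limited to one consonant).
Each unlicensed consonant is deleted: /p/, /h/.

leo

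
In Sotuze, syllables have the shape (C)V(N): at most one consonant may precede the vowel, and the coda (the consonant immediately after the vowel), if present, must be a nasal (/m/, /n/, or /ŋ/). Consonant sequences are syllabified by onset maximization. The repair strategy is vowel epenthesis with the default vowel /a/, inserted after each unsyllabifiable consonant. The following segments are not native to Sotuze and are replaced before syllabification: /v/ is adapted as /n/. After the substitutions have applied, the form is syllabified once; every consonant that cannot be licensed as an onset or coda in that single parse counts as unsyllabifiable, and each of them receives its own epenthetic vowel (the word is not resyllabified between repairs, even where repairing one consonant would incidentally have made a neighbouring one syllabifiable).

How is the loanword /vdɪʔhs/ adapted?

Substitution: /v/ → /n/, giving /ndɪʔhs/.
Under (C)V(N), the unsyllabifiable consonants are /n/, /ʔ/, /h/, /s/ (only a nasal (/m/, /n/, or /ŋ/) is licensed in coda position; onsets are limited to one consonant).
Inserting the epenthetic vowel yields /n/ → /na/, /ʔ/ → /ʔa/, /h/ → /ha/, /s/ → /sa/.

nadɪʔahasa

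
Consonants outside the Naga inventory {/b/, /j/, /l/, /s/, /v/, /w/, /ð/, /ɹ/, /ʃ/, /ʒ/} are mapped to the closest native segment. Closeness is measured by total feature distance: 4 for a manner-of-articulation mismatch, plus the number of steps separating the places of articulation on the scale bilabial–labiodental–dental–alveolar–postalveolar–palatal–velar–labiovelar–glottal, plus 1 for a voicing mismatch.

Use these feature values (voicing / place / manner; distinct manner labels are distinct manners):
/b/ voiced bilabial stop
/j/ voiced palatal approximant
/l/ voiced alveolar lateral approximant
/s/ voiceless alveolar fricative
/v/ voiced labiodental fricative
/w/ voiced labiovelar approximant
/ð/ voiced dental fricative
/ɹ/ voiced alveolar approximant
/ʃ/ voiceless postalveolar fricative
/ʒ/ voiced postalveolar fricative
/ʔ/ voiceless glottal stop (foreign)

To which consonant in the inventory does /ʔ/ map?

w

/w/ is closest: manner differs (stop→approximant, +4), place distance 1 (glottal→labiovelar), voicing differs (+1); total 6. Next closest is /j/ at distance 8.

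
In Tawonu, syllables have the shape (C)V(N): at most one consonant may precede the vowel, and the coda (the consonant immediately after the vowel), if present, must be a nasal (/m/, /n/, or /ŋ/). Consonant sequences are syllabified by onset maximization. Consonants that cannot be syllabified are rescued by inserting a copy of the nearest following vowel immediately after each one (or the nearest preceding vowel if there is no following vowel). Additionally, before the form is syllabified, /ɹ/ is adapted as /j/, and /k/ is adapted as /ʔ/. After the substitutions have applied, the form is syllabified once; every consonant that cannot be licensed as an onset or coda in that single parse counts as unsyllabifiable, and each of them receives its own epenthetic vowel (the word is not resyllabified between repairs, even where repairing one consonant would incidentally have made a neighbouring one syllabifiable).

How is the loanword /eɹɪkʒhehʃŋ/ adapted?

Substitution: /ɹ/ → /j/, /k/ → /ʔ/, giving /ejɪʔʒhehʃŋ/.
Under (C)V(N), the unsyllabifiable consonants are /ʔ/, /ʒ/, /h/, /ʃ/, /ŋ/ (only a nasal (/m/, /n/, or /ŋ/) is licensed in coda position; onsets are limited to one consonant).
Epenthesis after each stranded consonant: /ʔ/ → /ʔe/, /ʒ/ → /ʒe/, /h/ → /he/, /ʃ/ → /ʃe/, /ŋ/ → /ŋe/.

ejɪʔeʒeheheʃeŋe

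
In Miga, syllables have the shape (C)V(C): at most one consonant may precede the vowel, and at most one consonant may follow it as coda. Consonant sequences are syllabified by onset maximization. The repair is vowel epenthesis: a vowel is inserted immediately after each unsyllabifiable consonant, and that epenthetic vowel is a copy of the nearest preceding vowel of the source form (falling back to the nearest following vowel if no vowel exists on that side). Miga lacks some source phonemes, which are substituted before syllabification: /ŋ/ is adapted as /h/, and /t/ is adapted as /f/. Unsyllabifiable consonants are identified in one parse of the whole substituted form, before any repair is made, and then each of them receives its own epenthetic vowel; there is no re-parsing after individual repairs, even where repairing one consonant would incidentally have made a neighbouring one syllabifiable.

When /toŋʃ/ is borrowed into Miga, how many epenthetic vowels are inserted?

After substitution the input is /fohʃ/.
The unsyllabifiable consonants are /ʃ/; each receives one epenthetic vowel.

1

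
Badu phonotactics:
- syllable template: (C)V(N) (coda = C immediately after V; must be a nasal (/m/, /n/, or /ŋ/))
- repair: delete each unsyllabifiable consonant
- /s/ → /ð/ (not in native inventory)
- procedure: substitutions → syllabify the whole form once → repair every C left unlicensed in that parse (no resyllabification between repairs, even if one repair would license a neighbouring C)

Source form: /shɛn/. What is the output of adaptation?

hɛn

Substitution: /s/ → /ð/, giving /ðhɛn/.
Syllabifying with onset maximization leaves /ð/ stranded (only a nasal (/m/, /n/, or /ŋ/) is licensed in coda position; onsets are limited to one consonant).
Deleting the stranded consonants removes /ð/.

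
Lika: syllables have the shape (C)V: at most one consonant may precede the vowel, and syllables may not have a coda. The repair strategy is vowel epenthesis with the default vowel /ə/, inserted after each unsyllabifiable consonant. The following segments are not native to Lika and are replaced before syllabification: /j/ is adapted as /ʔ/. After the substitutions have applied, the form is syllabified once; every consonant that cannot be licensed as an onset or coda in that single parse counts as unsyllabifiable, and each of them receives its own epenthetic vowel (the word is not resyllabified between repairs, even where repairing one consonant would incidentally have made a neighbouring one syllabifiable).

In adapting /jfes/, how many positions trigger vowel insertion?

2

After substitution the input is /ʔfes/.
The unsyllabifiable consonants are /ʔ/, /s/; each receives one epenthetic vowel.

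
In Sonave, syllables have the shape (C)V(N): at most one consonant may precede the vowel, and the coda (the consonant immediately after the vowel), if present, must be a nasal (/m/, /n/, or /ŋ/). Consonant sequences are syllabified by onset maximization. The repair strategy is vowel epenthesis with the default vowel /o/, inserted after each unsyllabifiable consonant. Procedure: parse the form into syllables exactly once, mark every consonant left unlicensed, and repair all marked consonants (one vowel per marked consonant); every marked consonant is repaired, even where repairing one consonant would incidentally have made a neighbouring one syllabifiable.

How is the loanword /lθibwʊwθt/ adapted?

The consonants /l/, /b/, /w/, /θ/, /t/ cannot be parsed into a legal (C)V(N) syllable (only a nasal (/m/, /n/, or /ŋ/) is licensed in coda position; onsets are limited to one consonant).
Epenthesis after each stranded consonant: /l/ → /lo/, /b/ → /bo/, /w/ → /wo/, /θ/ → /θo/, /t/ → /to/.

loθibowʊwoθoto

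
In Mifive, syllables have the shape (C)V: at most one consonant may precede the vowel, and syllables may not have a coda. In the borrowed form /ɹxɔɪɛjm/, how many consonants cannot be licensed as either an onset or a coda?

3

The consonants /ɹ/, /j/, /m/ cannot be parsed into a legal (C)V syllable (no codas are permitted; onsets are limited to one consonant).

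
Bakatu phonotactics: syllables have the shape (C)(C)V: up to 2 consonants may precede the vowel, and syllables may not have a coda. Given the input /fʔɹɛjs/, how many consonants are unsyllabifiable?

3

Under (C)(C)V, the unsyllabifiable consonants are /f/, /j/, /s/ (no codas are permitted; onsets may contain at most 2 consonants).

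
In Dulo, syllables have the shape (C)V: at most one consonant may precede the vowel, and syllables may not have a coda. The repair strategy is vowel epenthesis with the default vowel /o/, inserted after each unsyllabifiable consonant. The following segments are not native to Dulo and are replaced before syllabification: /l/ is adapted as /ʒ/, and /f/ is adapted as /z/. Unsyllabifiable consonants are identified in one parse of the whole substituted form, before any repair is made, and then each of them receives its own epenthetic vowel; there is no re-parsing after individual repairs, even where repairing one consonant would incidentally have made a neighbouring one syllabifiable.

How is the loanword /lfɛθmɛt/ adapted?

Substitution: /l/ → /ʒ/, /f/ → /z/, giving /ʒzɛθmɛt/.
Syllabifying with onset maximization leaves /ʒ/, /θ/, /t/ stranded (no codas are permitted; onsets are limited to one consonant).
Inserting the epenthetic vowel yields /ʒ/ → /ʒo/, /θ/ → /θo/, /t/ → /to/.

ʒozɛθomɛto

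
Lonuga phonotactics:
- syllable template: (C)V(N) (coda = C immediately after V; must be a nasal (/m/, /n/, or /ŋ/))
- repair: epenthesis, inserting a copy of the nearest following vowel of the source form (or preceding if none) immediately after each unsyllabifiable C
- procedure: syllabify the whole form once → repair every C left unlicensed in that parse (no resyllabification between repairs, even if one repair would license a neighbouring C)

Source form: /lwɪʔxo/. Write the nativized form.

lɪwɪʔoxo

Under (C)V(N), the unsyllabifiable consonants are /l/, /ʔ/ (only a nasal (/m/, /n/, or /ŋ/) is licensed in coda position; onsets are limited to one consonant).
Epenthesis after each stranded consonant: /l/ → /lɪ/, /ʔ/ → /ʔo/.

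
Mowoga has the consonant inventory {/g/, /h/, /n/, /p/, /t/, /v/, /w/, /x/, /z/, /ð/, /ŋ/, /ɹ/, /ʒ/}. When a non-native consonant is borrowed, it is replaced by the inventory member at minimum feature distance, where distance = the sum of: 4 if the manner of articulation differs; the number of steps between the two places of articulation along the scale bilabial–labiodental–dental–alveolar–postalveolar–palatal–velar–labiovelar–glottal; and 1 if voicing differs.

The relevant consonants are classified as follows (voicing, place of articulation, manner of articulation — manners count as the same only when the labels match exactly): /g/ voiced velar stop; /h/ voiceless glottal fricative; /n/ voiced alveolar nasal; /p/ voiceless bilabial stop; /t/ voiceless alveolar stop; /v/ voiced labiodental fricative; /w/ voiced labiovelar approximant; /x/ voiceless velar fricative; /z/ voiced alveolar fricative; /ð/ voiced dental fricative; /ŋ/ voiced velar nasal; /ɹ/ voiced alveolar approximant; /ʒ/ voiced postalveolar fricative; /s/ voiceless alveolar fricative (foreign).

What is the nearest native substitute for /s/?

z

/z/ is closest: same manner (fricative), place distance 0 (alveolar→alveolar), voicing differs (+1); total 1. Next closest is /ð/ at distance 2.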